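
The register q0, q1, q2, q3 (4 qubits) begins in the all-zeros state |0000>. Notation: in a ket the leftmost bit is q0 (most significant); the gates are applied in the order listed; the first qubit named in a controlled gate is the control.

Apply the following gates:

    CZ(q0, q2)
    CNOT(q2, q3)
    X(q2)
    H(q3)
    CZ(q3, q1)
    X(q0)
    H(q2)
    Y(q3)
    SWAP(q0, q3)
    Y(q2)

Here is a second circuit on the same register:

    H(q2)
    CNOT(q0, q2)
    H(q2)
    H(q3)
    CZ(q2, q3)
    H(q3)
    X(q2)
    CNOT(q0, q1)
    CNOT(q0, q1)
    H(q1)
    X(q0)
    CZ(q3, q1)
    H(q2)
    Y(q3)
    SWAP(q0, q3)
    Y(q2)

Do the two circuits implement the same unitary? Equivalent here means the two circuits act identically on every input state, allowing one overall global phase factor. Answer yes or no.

No, they are not equivalent — no single phase factor reconciles the two unitaries.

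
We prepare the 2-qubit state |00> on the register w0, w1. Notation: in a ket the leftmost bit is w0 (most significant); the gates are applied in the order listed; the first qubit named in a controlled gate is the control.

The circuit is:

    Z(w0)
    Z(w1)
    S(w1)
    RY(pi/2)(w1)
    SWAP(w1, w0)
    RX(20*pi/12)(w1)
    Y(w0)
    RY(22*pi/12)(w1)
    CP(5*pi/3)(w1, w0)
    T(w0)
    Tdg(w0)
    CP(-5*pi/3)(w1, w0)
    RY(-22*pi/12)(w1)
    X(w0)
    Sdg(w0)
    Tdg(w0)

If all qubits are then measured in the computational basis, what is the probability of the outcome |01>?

The probability of measuring |01> is 1/8. Key observation: steps 8-13 multiply out to the identity, so the circuit reduces to the remaining gates.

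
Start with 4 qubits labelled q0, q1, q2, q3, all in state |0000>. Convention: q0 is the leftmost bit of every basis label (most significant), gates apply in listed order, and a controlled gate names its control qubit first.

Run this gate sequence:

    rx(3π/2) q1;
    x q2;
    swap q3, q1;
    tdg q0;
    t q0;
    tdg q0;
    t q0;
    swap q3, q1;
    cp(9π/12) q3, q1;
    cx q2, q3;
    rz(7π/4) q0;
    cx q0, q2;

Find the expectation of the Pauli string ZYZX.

The observable ZYZX averages to 0.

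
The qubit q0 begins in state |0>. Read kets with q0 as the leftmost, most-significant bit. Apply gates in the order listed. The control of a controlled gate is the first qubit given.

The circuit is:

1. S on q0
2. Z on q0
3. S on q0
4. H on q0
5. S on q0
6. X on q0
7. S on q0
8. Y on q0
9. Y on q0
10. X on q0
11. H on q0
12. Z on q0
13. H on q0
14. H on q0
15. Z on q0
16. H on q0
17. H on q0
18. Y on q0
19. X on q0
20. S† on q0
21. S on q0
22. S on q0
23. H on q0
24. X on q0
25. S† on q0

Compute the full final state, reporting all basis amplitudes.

After the circuit, the state carries amplitude -sqrt(2)/2 on |0>, sqrt(2)*I/2 on |1>.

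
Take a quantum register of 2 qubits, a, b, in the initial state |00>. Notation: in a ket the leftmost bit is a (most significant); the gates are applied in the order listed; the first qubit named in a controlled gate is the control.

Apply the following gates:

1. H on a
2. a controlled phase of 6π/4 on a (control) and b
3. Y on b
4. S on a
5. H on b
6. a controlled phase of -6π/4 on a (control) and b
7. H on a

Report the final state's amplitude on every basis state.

The resulting statevector has amplitude sqrt(2)*(-1 + I)/4 on |00>, 0 on |01>, sqrt(2)*(1 + I)/4 on |10>, -sqrt(2)*I/2 on |11>.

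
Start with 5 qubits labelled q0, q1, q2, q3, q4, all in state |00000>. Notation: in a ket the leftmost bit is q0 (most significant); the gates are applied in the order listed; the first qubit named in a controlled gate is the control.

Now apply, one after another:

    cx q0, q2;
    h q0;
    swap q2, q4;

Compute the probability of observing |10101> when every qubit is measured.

The probability of measuring |10101> is 0.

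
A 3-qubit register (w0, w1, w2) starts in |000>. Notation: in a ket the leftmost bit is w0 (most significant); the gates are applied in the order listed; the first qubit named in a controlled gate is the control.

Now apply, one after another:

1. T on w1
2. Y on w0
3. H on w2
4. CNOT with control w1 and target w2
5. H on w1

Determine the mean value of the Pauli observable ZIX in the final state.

The observable ZIX averages to -1.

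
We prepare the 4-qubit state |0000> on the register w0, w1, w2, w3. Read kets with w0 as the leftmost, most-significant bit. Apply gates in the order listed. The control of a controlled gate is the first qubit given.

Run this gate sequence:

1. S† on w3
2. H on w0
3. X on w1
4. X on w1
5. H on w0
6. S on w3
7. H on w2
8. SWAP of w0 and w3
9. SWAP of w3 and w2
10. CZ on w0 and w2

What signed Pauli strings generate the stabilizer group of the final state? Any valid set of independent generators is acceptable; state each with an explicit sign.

The final state is stabilized by the group generated by +IIIX, +ZIII, +IZII, +IIZI; other independent generating sets are equally valid. Key observation: the block from step 1 through step 6 cancels to the identity and can be dropped.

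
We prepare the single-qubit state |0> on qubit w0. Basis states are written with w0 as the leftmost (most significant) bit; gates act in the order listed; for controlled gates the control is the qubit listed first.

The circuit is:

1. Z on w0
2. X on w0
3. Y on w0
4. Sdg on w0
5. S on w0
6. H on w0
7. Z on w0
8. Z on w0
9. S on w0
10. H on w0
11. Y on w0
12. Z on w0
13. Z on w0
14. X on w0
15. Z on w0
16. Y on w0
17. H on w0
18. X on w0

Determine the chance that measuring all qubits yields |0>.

Outcome |0> occurs with probability 1/2.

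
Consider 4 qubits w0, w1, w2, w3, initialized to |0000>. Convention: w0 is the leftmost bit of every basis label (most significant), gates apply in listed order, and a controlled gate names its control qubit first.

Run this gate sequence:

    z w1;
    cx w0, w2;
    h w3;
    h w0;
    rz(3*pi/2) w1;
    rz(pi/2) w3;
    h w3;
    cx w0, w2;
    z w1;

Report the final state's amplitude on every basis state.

After the circuit, the state carries amplitude sqrt(2)*(-1 - I)/4 on |0000>, sqrt(2)*(-1 + I)/4 on |0001>, sqrt(2)*(-1 - I)/4 on |1010>, sqrt(2)*(-1 + I)/4 on |1011>, and 0 on every other basis state.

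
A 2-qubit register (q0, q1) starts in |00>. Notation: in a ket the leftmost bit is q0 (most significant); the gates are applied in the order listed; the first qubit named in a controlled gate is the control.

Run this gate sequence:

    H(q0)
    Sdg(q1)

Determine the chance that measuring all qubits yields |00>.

A full measurement returns |00> with probability 1/2.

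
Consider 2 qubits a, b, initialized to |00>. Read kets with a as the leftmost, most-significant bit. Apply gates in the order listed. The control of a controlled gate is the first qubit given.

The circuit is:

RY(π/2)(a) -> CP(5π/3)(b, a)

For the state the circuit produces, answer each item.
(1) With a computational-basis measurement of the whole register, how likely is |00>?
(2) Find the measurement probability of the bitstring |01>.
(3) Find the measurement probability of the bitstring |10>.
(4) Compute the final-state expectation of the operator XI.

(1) Outcome |00> occurs with probability 1/2.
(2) The probability of measuring |01> is 0.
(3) The probability of measuring |10> is 1/2.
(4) In the final state, XI has expectation 1.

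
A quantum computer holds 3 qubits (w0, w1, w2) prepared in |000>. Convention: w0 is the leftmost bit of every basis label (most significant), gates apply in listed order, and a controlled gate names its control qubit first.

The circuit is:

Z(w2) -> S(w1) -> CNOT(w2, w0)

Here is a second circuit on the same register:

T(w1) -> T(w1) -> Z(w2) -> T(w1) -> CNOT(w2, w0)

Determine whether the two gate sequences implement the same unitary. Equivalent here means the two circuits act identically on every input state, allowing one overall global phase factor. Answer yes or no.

No — the two circuits implement different unitaries, even allowing a global phase.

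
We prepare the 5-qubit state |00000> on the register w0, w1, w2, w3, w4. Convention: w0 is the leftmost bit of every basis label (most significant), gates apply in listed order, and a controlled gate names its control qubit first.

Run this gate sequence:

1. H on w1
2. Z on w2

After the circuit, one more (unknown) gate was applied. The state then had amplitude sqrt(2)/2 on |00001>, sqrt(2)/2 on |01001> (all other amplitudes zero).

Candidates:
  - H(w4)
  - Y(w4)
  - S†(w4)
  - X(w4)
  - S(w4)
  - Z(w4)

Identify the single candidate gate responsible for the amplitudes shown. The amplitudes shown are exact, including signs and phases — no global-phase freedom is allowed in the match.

The applied gate was X(w4).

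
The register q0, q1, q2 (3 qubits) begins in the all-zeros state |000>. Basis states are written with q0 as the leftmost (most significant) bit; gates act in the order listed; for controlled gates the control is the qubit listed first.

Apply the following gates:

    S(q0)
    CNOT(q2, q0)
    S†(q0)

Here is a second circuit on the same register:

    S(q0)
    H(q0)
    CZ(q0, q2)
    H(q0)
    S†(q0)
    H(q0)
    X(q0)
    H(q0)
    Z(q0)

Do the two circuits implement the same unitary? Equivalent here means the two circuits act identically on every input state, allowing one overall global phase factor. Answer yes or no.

Yes, they are equivalent — the unitaries differ by at most a global phase.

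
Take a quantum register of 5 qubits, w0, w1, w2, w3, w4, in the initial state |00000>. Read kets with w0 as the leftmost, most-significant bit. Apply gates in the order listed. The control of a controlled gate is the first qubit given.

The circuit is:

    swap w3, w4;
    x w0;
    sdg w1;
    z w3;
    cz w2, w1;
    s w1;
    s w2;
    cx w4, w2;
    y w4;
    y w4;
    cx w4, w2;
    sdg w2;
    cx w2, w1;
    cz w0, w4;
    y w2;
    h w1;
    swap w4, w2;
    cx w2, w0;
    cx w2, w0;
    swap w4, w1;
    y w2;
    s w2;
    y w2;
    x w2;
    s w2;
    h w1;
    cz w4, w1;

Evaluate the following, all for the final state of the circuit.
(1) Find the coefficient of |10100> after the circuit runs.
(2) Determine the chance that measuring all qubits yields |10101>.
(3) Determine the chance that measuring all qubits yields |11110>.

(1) |10100> carries amplitude -I/2 in the final state.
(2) The probability of measuring |10101> is 1/4.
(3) A full measurement returns |11110> with probability 0.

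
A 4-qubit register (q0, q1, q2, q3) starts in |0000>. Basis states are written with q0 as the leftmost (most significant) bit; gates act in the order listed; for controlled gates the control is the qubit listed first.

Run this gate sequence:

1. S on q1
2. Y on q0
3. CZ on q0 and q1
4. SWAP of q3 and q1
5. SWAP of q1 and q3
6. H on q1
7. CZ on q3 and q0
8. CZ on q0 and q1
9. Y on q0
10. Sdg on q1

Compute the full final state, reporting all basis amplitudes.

The resulting statevector has amplitude sqrt(2)/2 on |0000>, sqrt(2)*I/2 on |0100>, and 0 on every other basis state.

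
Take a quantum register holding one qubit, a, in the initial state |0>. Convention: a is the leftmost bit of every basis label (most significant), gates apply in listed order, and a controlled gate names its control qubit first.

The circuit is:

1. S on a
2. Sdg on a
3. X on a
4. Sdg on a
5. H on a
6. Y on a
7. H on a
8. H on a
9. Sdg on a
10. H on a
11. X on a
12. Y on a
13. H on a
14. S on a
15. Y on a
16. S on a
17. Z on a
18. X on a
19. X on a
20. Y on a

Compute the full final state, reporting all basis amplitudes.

After the circuit, the state carries amplitude sqrt(2)*I/2 on |0>, sqrt(2)/2 on |1>.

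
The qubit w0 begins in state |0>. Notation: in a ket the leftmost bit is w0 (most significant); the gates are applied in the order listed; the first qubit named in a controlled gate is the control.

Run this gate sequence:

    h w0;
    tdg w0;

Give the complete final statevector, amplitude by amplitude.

The final amplitudes are sqrt(2)/2 on |0>, -sqrt(2)*exp(3*I*pi/4)/2 on |1>.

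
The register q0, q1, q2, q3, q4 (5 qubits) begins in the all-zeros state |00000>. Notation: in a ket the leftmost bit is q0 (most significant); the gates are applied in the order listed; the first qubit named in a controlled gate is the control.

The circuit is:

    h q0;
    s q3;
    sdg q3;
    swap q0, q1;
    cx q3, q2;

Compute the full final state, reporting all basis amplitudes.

The resulting statevector has amplitude sqrt(2)/2 on |00000>, sqrt(2)/2 on |01000>, and 0 on every other basis state. Key observation: gates 2-3 undo each other exactly, leaving only the rest of the circuit to track.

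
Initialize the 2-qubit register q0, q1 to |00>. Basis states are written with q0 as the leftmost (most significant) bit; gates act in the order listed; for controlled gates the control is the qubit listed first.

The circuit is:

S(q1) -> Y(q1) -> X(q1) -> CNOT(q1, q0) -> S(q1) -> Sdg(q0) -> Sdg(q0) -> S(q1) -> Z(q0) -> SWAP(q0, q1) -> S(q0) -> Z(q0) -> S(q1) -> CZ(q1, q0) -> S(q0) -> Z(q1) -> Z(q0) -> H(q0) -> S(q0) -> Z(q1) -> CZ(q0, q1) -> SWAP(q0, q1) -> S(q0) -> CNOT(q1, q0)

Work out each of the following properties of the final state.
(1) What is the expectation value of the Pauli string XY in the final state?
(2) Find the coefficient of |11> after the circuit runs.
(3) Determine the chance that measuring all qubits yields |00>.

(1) The expectation value of XY is 1.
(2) The final state's coefficient on |11> equals -sqrt(2)/2.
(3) Outcome |00> occurs with probability 1/2.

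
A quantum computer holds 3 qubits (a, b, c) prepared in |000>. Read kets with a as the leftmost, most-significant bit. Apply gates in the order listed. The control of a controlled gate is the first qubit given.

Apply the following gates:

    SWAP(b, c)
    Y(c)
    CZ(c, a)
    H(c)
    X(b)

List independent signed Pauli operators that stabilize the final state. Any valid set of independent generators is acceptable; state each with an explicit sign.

The stabilizer group can be generated by -IIX, +ZII, -IZI, among other valid generating sets.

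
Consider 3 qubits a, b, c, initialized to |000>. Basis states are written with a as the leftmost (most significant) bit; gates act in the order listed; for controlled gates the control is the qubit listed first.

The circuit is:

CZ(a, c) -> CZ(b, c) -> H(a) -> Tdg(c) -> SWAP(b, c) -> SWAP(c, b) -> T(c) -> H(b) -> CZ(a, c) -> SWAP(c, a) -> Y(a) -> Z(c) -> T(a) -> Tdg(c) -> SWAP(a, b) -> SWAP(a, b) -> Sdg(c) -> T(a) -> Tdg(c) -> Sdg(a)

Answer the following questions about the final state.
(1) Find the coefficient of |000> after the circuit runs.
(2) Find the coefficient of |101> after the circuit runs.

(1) |000> carries amplitude 0 in the final state. Key observation: steps 15-16 multiply out to the identity, so the circuit reduces to the remaining gates.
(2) The amplitude on |101> is I/2.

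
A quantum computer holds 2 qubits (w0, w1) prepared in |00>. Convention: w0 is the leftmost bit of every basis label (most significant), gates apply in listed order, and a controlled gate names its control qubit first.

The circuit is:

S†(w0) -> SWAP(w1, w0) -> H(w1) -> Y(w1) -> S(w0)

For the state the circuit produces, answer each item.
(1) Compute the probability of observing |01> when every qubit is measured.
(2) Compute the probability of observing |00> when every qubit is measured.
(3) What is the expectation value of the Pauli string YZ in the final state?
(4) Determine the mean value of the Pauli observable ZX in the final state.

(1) Outcome |01> occurs with probability 1/2.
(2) Outcome |00> occurs with probability 1/2.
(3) The observable YZ averages to 0.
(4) In the final state, ZX has expectation -1.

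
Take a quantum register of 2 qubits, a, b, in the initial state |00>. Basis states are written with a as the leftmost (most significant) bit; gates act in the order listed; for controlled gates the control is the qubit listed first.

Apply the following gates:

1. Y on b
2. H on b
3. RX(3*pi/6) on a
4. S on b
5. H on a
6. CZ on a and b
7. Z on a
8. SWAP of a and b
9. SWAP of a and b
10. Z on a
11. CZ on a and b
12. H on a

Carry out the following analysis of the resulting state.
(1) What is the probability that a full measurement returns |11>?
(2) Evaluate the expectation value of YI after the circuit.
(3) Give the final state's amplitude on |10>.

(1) The probability of measuring |11> is 1/4. Key observation: steps 5-12 multiply out to the identity, so the circuit reduces to the remaining gates.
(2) The expectation value of YI is -1.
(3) |10> carries amplitude 1/2 in the final state.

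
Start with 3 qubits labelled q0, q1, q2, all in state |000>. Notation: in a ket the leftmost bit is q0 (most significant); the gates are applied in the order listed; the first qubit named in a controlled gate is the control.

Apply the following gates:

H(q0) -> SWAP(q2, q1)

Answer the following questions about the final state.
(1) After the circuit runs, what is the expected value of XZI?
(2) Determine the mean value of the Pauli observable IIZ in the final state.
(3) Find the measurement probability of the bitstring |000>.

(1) The observable XZI averages to 1.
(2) The expectation value of IIZ is 1.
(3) Outcome |000> occurs with probability 1/2.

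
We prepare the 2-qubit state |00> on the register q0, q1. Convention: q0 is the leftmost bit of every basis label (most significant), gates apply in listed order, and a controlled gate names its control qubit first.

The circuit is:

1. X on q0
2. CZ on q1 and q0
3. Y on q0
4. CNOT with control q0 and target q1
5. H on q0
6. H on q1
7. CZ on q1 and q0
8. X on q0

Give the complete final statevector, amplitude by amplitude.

The final amplitudes are -I/2 on |00>, I/2 on |01>, -I/2 on |10>, -I/2 on |11>.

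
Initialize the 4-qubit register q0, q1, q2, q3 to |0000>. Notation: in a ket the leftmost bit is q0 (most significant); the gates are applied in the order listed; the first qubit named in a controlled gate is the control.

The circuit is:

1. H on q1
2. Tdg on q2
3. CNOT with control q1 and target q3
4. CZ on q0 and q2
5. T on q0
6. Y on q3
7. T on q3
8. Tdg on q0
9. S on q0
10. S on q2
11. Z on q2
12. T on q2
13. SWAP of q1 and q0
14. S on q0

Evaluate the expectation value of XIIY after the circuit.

In the final state, XIIY has expectation sqrt(2)/2.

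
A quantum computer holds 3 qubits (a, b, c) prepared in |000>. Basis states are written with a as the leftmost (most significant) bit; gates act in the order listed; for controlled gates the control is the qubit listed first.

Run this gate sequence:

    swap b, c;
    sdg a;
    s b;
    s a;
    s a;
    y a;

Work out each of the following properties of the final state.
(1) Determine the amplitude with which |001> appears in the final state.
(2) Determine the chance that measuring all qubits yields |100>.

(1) |001> carries amplitude 0 in the final state.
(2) The probability of measuring |100> is 1.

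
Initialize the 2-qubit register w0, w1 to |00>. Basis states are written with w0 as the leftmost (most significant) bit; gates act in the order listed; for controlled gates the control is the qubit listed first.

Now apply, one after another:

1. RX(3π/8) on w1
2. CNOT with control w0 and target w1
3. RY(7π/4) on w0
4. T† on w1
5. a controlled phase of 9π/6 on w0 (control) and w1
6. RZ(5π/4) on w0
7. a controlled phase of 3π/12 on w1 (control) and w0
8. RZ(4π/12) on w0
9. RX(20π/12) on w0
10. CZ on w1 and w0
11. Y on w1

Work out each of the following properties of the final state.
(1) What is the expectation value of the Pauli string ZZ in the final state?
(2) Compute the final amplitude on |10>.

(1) The expectation value of ZZ is -sqrt(2)*cos(3*pi/16)**2/4 + sqrt(2)*sin(3*pi/16)**2/4 - sqrt(3)*I*sqrt(1/2 - sqrt(2)/4)*sqrt(sqrt(2)/4 + 1/2)*exp(5*I*pi/12)*cos(3*pi/16)**2/2 - sqrt(3)*sqrt(1/2 - sqrt(2)/4)*sqrt(sqrt(2)/4 + 1/2)*exp(I*pi/6)*sin(3*pi/16)**2/2 - sqrt(3)*sqrt(1/2 - sqrt(2)/4)*sqrt(sqrt(2)/4 + 1/2)*exp(-I*pi/6)*sin(3*pi/16)**2/2 + sqrt(3)*I*sqrt(1/2 - sqrt(2)/4)*sqrt(sqrt(2)/4 + 1/2)*exp(-5*I*pi/12)*cos(3*pi/16)**2/2.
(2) The amplitude on |10> is I*sqrt(sqrt(2)/4 + 1/2)*exp(23*I*pi/24)*sin(3*pi/16)/2 + sqrt(3)*I*sqrt(1/2 - sqrt(2)/4)*exp(19*I*pi/24)*sin(3*pi/16)/2.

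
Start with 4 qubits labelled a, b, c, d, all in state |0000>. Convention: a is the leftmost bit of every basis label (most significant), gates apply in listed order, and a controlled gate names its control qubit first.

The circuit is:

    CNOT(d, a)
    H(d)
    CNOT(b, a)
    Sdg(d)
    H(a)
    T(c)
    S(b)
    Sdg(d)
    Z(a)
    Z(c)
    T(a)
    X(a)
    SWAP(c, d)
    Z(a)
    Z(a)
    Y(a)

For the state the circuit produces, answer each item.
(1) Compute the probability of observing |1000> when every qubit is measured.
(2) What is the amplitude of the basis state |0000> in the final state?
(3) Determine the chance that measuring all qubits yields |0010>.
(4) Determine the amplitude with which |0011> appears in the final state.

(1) The probability of measuring |1000> is 1/4.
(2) |0000> carries amplitude -I/2 in the final state.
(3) The probability of measuring |0010> is 1/4.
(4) The final state's coefficient on |0011> equals 0.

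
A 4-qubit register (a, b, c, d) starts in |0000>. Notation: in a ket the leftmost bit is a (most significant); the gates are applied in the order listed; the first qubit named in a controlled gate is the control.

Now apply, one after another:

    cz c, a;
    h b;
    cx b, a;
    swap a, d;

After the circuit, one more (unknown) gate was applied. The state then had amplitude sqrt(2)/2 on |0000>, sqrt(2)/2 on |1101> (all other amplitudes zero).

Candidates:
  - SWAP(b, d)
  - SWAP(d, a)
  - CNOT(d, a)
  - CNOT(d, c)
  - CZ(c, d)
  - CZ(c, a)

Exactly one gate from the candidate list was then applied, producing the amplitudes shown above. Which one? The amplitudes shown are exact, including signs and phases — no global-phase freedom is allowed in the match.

The unique candidate consistent with the amplitudes is CNOT(d, a).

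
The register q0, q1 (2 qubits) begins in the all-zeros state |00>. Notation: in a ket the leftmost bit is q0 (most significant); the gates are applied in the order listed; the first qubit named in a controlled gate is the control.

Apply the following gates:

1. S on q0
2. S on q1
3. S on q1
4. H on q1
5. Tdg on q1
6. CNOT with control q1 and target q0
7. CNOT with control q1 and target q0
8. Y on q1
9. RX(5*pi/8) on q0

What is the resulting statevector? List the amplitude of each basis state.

The final amplitudes are -sqrt(2)*exp(I*pi/4)*cos(5*pi/16)/2 on |00>, sqrt(2)*I*cos(5*pi/16)/2 on |01>, sqrt(2)*exp(3*I*pi/4)*sin(5*pi/16)/2 on |10>, sqrt(2)*sin(5*pi/16)/2 on |11>. Key observation: steps 6-7 multiply out to the identity, so the circuit reduces to the remaining gates.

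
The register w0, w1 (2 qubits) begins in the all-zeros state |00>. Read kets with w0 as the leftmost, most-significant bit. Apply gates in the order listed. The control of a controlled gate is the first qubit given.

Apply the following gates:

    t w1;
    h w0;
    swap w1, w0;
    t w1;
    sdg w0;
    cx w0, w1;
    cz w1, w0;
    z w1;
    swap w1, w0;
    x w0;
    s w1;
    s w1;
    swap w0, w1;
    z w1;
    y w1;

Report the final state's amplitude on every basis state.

After the circuit, the state carries amplitude sqrt(2)*I/2 on |00>, -sqrt(2)*exp(3*I*pi/4)/2 on |01>, 0 on |10>, 0 on |11>.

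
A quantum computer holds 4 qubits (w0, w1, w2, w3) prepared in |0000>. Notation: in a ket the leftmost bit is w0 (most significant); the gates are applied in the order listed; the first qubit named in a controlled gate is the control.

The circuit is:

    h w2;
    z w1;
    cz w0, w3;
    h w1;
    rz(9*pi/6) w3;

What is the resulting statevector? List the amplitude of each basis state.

The final amplitudes are -exp(I*pi/4)/2 on |0000>, -exp(I*pi/4)/2 on |0010>, -exp(I*pi/4)/2 on |0100>, -exp(I*pi/4)/2 on |0110>, and 0 on every other basis state.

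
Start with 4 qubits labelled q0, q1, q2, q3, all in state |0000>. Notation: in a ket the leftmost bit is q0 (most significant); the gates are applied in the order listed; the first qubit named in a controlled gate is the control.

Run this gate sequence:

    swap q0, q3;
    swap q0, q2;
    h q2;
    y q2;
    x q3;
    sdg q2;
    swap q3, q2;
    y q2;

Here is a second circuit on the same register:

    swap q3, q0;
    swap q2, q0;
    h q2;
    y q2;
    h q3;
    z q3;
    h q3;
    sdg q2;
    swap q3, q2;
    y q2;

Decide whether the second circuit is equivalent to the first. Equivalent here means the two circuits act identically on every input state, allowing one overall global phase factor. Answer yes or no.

Yes, they are equivalent — the unitaries differ by at most a global phase.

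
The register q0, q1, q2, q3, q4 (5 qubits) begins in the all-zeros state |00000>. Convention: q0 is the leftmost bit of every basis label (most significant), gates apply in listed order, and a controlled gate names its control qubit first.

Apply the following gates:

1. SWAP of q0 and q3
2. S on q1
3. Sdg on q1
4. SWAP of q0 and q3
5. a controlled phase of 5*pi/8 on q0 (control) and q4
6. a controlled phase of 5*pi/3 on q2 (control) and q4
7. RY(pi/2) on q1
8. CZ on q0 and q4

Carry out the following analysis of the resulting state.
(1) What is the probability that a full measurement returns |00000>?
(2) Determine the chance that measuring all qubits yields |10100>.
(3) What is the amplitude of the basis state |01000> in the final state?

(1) A full measurement returns |00000> with probability 1/2. Key observation: the block from step 1 through step 4 cancels to the identity and can be dropped.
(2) Outcome |10100> occurs with probability 0.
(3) The amplitude on |01000> is sqrt(2)/2.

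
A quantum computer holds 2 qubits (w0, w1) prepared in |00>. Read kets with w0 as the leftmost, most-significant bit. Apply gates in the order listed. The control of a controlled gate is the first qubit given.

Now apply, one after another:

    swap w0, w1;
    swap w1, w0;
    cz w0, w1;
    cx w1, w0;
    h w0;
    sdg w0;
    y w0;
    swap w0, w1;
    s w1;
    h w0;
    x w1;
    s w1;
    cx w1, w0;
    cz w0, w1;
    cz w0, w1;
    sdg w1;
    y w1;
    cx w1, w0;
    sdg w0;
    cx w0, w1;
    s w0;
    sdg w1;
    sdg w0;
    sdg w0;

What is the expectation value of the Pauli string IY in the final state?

The expectation value of IY is 1.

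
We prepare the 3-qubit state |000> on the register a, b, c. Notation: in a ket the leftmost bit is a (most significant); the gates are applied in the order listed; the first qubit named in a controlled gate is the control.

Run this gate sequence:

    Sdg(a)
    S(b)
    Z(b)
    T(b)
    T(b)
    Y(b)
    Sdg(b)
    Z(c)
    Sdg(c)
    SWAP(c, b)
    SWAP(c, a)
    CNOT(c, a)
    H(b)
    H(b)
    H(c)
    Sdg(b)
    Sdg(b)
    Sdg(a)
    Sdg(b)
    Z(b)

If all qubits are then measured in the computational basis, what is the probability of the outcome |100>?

A full measurement returns |100> with probability 1/2. Key observation: the block from step 13 through step 14 cancels to the identity and can be dropped.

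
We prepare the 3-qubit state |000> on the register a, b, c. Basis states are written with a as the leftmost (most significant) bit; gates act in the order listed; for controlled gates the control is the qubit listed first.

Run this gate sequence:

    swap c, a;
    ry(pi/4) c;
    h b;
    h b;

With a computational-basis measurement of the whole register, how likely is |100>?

Outcome |100> occurs with probability 0. Key observation: the block from step 3 through step 4 cancels to the identity and can be dropped.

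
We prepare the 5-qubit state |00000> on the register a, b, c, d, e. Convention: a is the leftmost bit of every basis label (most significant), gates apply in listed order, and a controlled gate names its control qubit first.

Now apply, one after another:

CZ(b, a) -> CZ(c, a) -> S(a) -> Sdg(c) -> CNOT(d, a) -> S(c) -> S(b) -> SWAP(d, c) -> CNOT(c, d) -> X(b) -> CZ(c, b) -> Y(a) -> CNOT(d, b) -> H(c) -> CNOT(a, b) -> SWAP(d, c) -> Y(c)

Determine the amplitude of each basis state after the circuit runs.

After the circuit, the state carries amplitude -sqrt(2)/2 on |10100>, -sqrt(2)/2 on |10110>, and 0 on every other basis state.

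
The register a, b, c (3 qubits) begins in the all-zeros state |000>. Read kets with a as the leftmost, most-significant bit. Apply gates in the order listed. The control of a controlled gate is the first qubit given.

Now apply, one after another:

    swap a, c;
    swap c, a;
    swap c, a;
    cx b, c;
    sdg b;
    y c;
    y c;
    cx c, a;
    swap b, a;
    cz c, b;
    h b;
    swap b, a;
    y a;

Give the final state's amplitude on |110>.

The amplitude on |110> is 0. Key observation: gates 2-3 undo each other exactly, leaving only the rest of the circuit to track.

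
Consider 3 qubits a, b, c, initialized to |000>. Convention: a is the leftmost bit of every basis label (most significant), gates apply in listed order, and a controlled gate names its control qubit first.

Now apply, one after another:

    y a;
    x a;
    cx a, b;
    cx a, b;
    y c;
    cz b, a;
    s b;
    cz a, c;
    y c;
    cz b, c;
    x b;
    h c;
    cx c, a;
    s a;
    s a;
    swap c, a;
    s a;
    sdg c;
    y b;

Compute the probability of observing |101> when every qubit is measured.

Outcome |101> occurs with probability 1/2. Key observation: the block from step 3 through step 4 cancels to the identity and can be dropped.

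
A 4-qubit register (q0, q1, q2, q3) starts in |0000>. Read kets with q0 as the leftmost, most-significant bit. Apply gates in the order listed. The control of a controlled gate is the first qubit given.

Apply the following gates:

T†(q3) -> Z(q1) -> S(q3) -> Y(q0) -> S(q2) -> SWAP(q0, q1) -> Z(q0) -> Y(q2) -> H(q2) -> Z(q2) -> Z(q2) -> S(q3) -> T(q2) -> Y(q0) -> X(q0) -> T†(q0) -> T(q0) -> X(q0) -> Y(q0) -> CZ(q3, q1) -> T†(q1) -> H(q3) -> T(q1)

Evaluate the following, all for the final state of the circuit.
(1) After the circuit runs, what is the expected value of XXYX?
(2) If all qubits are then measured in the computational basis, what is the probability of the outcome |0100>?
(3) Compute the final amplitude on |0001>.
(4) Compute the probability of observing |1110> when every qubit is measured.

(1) In the final state, XXYX has expectation 0.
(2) A full measurement returns |0100> with probability 1/4.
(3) |0001> carries amplitude 0 in the final state.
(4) The probability of measuring |1110> is 0.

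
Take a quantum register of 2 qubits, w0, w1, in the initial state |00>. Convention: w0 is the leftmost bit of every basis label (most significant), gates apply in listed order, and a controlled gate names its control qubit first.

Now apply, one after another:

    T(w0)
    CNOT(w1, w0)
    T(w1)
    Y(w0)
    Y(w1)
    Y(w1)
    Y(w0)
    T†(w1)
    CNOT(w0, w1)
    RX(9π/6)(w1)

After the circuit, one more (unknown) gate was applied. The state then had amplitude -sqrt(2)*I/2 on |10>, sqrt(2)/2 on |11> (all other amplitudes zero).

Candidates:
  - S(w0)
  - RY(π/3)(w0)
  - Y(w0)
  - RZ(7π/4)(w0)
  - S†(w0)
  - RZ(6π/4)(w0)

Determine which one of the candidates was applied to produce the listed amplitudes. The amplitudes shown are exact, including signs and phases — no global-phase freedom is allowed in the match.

The applied gate was Y(w0). Key observation: the block from step 3 through step 8 cancels to the identity and can be dropped.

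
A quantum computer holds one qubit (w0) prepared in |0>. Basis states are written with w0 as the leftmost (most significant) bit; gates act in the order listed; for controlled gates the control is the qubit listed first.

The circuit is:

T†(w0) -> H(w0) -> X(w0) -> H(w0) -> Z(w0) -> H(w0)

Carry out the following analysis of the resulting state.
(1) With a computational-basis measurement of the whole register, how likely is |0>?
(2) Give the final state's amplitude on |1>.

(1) A full measurement returns |0> with probability 1/2. Key observation: steps 2-5 multiply out to the identity, so the circuit reduces to the remaining gates.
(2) The amplitude on |1> is sqrt(2)/2.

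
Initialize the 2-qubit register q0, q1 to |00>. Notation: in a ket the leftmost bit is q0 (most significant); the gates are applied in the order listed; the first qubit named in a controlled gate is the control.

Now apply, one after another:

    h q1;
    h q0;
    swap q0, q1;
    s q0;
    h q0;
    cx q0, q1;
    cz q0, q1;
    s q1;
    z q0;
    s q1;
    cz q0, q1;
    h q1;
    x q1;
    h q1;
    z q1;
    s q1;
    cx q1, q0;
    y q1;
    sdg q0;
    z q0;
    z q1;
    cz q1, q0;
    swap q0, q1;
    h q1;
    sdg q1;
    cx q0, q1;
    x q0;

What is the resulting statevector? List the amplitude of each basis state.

After the circuit, the state carries amplitude 0 on |00>, 1/2 - I/2 on |01>, 1/2 - I/2 on |10>, 0 on |11>. Key observation: steps 12-15 multiply out to the identity, so the circuit reduces to the remaining gates.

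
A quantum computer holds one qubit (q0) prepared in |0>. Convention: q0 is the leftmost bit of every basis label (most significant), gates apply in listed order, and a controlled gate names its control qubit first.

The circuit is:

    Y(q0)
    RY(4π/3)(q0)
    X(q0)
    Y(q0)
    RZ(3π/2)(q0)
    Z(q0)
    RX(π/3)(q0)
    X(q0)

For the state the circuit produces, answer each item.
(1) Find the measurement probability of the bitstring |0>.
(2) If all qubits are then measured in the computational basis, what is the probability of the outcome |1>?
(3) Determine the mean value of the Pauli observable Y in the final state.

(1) A full measurement returns |0> with probability 3/4.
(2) A full measurement returns |1> with probability 1/4.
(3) The expectation value of Y is sqrt(3)/2.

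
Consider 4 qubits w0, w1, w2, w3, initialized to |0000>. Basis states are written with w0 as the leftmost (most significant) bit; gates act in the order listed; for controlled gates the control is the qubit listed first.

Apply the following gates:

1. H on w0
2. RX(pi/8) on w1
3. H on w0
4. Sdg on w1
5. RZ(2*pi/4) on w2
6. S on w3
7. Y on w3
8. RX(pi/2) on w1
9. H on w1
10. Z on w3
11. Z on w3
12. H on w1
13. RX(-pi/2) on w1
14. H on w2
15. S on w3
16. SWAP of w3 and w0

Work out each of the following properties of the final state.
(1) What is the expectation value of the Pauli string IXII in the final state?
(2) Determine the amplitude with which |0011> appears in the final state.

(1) The observable IXII averages to -sqrt(2 - sqrt(2))/2. Key observation: gates 8-13 undo each other exactly, leaving only the rest of the circuit to track.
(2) The amplitude on |0011> is 0.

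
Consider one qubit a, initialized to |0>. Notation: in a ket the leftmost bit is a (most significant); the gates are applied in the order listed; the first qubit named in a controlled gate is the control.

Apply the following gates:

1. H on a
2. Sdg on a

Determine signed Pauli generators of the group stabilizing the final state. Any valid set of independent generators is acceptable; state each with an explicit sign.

One valid set of independent stabilizer generators is -Y (any independent generating set of the same group is equally correct).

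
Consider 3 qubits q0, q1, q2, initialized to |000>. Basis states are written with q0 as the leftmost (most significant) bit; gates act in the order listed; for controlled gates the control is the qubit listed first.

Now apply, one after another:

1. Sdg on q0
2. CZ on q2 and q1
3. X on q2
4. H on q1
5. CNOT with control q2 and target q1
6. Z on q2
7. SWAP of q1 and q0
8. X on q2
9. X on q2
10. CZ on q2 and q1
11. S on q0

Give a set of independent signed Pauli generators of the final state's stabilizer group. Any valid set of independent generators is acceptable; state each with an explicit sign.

The final state is stabilized by the group generated by +YII, +IZI, -IIZ; other independent generating sets are equally valid.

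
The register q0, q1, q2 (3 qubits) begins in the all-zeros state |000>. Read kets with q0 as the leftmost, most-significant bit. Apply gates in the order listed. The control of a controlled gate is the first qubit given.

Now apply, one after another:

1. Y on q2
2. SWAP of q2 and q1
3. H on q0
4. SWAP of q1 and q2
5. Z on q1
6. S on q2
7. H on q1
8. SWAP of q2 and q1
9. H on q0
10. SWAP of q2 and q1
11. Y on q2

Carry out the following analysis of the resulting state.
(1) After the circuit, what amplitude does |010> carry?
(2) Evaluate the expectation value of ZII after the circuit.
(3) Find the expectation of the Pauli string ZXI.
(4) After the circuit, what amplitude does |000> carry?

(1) |010> carries amplitude sqrt(2)*I/2 in the final state.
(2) The expectation value of ZII is 1.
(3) In the final state, ZXI has expectation 1.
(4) The amplitude on |000> is sqrt(2)*I/2.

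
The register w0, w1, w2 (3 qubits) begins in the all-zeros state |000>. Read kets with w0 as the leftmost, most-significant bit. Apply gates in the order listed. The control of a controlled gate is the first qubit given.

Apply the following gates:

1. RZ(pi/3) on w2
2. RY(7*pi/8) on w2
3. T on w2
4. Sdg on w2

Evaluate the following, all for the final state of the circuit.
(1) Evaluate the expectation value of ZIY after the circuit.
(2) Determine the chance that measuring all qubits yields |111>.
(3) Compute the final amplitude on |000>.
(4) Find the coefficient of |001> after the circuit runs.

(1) The observable ZIY averages to -sqrt(4 - 2*sqrt(2))/4.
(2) A full measurement returns |111> with probability 0.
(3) |000> carries amplitude -exp(5*I*pi/6)*sin(pi/16) in the final state.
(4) |001> carries amplitude -exp(7*I*pi/12)*cos(pi/16) in the final state.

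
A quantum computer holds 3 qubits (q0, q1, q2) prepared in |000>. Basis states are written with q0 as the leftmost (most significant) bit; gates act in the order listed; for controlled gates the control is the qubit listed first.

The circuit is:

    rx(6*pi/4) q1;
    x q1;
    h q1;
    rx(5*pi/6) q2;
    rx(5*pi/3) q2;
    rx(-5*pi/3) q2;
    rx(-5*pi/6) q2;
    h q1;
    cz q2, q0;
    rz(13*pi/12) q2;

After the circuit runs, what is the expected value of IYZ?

In the final state, IYZ has expectation -1.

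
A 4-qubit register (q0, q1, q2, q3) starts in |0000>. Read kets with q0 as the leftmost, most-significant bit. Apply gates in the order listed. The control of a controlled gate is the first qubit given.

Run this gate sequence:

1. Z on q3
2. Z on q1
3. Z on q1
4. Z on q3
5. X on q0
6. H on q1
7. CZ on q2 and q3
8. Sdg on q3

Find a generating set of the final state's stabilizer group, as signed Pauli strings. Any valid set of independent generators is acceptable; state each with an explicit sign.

The final state is stabilized by the group generated by +IXII, -ZIII, +IIZI, +IIIZ; other independent generating sets are equally valid. Key observation: steps 1-4 multiply out to the identity, so the circuit reduces to the remaining gates.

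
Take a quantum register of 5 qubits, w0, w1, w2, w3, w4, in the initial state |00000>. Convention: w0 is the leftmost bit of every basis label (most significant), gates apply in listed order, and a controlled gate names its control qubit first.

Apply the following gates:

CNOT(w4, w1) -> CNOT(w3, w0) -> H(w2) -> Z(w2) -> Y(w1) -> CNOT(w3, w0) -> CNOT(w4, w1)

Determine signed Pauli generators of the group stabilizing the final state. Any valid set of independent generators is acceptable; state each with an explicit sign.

One valid set of independent stabilizer generators is -IIXII, +ZIIII, -IZIII, +IIIZI, +IIIIZ (any independent generating set of the same group is equally correct).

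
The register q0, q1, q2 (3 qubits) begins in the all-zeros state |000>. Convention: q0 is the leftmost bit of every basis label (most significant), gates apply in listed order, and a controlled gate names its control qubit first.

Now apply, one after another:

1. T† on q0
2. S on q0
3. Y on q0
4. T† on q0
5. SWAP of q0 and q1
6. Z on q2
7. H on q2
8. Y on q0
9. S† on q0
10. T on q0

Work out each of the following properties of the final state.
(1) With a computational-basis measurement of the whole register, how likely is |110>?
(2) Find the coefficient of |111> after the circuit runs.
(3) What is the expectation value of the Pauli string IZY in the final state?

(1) The probability of measuring |110> is 1/2.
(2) |111> carries amplitude sqrt(2)*I/2 in the final state.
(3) In the final state, IZY has expectation 0.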